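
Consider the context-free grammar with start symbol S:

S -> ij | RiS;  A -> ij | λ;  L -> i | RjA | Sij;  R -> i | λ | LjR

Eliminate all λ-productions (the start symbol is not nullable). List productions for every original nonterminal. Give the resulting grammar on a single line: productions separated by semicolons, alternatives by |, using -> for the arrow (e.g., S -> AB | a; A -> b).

S -> iS | ij | RiS; A -> ij; L -> i | j | Rj | jA | RjA | Sij; R -> i | Lj | LjR

Nullable set: {A, R}.
S -> RiS: R nullable, giving RiS | iS.
Drop A -> λ.
L -> RjA: R, A nullable, giving Rj | RjA | j | jA.
Drop R -> λ.
R -> LjR: R nullable, giving Lj | LjR.
Unchanged (no nullable symbols): S -> ij; A -> ij; L -> Sij; L -> i; R -> i.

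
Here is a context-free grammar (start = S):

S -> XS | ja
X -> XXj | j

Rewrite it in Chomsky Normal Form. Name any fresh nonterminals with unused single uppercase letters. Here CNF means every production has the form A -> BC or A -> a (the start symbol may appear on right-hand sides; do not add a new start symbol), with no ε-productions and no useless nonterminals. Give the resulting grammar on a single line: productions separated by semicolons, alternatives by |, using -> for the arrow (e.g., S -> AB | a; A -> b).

No ε-productions.
No unit productions to eliminate.
TERM: introduce B -> a, A -> j and substitute in every rule of length ≥2.
BIN: X -> XXA becomes X -> XC, C -> XA.

S -> AB | XS; A -> j; B -> a; C -> XA; X -> j | XC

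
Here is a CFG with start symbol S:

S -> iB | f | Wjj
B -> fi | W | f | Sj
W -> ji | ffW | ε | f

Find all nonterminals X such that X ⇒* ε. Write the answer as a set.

Directly nullable (have an ε-rule): {W}.
B is nullable via B -> W (every symbol on the right is already known nullable).
Not nullable: S — each has a terminal in every rule's right-hand side or depends on a non-nullable symbol.

{B, W}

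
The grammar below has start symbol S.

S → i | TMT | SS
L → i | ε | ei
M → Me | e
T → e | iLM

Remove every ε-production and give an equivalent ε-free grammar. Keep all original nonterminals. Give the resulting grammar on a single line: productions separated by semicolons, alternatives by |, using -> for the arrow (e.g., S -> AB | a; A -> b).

Nullable set: {L}.
Drop L -> ε.
T -> iLM: L nullable, giving iLM | iM.
Unchanged (no nullable symbols): S -> SS; S -> TMT; S -> i; L -> ei; L -> i; M -> Me; M -> e; T -> e.

S -> i | SS | TMT; L -> i | ei; M -> e | Me; T -> e | iM | iLM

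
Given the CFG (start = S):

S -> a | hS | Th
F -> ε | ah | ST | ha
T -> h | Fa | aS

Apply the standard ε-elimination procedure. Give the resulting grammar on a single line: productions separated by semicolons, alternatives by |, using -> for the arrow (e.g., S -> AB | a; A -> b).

S -> a | Th | hS; F -> ST | ah | ha; T -> a | h | Fa | aS

Nullable set: {F}.
Drop F -> ε.
T -> Fa: F nullable, giving Fa | a.
Unchanged (no nullable symbols): S -> Th; S -> a; S -> hS; F -> ST; F -> ah; F -> ha; T -> aS; T -> h.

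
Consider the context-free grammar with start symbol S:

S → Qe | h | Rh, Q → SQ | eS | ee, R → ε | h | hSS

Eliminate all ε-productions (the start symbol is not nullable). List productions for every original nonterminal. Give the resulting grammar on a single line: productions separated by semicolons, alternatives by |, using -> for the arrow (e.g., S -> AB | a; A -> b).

Nullable set: {R}.
S -> Rh: R nullable, giving Rh | h.
Drop R -> ε.
Unchanged (no nullable symbols): S -> Qe; S -> h; Q -> SQ; Q -> eS; Q -> ee; R -> h; R -> hSS.

S -> h | Qe | Rh; Q -> SQ | eS | ee; R -> h | hSS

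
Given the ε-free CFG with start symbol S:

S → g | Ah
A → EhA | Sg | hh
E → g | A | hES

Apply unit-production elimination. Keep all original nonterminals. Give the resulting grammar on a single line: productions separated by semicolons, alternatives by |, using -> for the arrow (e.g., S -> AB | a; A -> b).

Unit productions: E->A.
Unit pairs (A ⇒* B via units): (E,A).
S: inherits non-unit rules of {S} → Ah | g.
A: inherits non-unit rules of {A} → EhA | Sg | hh.
E: inherits non-unit rules of {A, E} → EhA | Sg | g | hES | hh.

S -> g | Ah; A -> Sg | hh | EhA; E -> g | Sg | hh | EhA | hES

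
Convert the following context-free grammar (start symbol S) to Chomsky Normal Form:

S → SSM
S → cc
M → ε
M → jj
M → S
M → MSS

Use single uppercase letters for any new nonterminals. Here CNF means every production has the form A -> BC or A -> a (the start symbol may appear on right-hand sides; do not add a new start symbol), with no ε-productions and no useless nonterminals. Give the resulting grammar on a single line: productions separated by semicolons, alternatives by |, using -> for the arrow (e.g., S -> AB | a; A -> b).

S -> AA | SE | SS; A -> c; B -> j; C -> SS; D -> SM; E -> SM; M -> AA | BB | MC | SD | SS

Nullable: {M}; after ε-elimination: S -> SS | cc | SSM; M -> S | SS | jj | MSS.
After unit-elimination: S -> SS | cc | SSM; M -> SS | cc | jj | MSS | SSM.
TERM: introduce A -> c, B -> j and substitute in every rule of length ≥2.
BIN: M -> MSS becomes M -> MC, C -> SS; M -> SSM becomes M -> SD, D -> SM; S -> SSM becomes S -> SE, E -> SM.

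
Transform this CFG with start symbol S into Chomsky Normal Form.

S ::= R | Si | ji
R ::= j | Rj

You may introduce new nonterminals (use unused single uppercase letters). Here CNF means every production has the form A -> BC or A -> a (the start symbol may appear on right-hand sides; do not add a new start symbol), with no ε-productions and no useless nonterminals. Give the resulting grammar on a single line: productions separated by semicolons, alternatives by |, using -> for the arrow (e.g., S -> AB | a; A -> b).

S -> j | AB | RA | SB; A -> j; B -> i; R -> j | RA

No ε-productions.
After unit-elimination: S -> j | Rj | Si | ji; R -> j | Rj.
TERM: introduce B -> i, A -> j and substitute in every rule of length ≥2.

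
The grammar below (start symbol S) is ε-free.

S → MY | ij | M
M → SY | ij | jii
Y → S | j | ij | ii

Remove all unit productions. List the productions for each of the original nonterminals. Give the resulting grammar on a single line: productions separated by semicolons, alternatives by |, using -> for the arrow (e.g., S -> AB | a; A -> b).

Unit productions: S->M, Y->S.
Unit pairs (A ⇒* B via units): (S,M), (Y,M), (Y,S).
S: inherits non-unit rules of {M, S} → MY | SY | ij | jii.
M: inherits non-unit rules of {M} → SY | ij | jii.
Y: inherits non-unit rules of {M, S, Y} → MY | SY | ii | ij | j | jii.

S -> MY | SY | ij | jii; M -> SY | ij | jii; Y -> j | MY | SY | ii | ij | jii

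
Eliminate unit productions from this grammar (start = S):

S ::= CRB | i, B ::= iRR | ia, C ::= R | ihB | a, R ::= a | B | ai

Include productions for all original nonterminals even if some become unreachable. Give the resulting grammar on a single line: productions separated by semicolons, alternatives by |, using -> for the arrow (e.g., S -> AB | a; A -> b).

Unit productions: C->R, R->B.
Unit pairs (A ⇒* B via units): (C,B), (C,R), (R,B).
S: inherits non-unit rules of {S} → CRB | i.
B: inherits non-unit rules of {B} → iRR | ia.
C: inherits non-unit rules of {B, C, R} → a | ai | iRR | ia | ihB.
R: inherits non-unit rules of {B, R} → a | ai | iRR | ia.

S -> i | CRB; B -> ia | iRR; C -> a | ai | ia | iRR | ihB; R -> a | ai | ia | iRR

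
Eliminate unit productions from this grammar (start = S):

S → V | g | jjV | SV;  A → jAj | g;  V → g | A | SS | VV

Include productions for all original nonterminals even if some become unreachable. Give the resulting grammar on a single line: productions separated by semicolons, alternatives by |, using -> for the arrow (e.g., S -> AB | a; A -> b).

S -> g | SS | SV | VV | jAj | jjV; A -> g | jAj; V -> g | SS | VV | jAj

Unit productions: S->V, V->A.
Unit pairs (A ⇒* B via units): (S,A), (S,V), (V,A).
S: inherits non-unit rules of {A, S, V} → SS | SV | VV | g | jAj | jjV.
A: inherits non-unit rules of {A} → g | jAj.
V: inherits non-unit rules of {A, V} → SS | VV | g | jAj.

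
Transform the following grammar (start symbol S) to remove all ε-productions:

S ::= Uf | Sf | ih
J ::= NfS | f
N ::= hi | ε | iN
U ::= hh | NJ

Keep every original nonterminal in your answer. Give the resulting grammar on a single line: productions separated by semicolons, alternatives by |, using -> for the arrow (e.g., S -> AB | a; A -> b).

Nullable set: {N}.
J -> NfS: N nullable, giving NfS | fS.
Drop N -> ε.
N -> iN: N nullable, giving i | iN.
U -> NJ: N nullable, giving J | NJ.
Unchanged (no nullable symbols): S -> Sf; S -> Uf; S -> ih; J -> f; N -> hi; U -> hh.

S -> Sf | Uf | ih; J -> f | fS | NfS; N -> i | hi | iN; U -> J | NJ | hh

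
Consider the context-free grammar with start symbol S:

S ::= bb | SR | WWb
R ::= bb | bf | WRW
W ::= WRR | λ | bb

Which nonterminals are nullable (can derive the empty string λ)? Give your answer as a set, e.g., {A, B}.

Directly nullable (have an ε-rule): {W}.
Not nullable: R, S — each has a terminal in every rule's right-hand side or depends on a non-nullable symbol.

{W}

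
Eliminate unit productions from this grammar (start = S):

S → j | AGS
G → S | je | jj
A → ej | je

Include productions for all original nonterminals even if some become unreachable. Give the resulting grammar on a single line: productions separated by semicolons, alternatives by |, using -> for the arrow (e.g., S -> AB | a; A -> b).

S -> j | AGS; A -> ej | je; G -> j | je | jj | AGS

Unit productions: G->S.
Unit pairs (A ⇒* B via units): (G,S).
S: inherits non-unit rules of {S} → AGS | j.
A: inherits non-unit rules of {A} → ej | je.
G: inherits non-unit rules of {G, S} → AGS | j | je | jj.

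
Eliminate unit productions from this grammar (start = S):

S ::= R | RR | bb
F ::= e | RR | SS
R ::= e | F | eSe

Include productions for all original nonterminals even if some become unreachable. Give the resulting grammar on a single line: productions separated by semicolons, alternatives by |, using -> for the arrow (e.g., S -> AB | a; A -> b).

S -> e | RR | SS | bb | eSe; F -> e | RR | SS; R -> e | RR | SS | eSe

Unit productions: R->F, S->R.
Unit pairs (A ⇒* B via units): (R,F), (S,F), (S,R).
S: inherits non-unit rules of {F, R, S} → RR | SS | bb | e | eSe.
F: inherits non-unit rules of {F} → RR | SS | e.
R: inherits non-unit rules of {F, R} → RR | SS | e | eSe.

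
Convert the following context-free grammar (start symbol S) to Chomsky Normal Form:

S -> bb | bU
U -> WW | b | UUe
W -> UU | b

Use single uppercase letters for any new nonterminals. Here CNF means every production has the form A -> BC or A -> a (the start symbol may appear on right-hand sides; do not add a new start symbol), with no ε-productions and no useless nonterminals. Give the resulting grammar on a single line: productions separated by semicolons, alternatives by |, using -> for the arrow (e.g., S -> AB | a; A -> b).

No ε-productions.
No unit productions to eliminate.
TERM: introduce A -> b, B -> e and substitute in every rule of length ≥2.
BIN: U -> UUB becomes U -> UC, C -> UB.

S -> AA | AU; A -> b; B -> e; C -> UB; U -> b | UC | WW; W -> b | UU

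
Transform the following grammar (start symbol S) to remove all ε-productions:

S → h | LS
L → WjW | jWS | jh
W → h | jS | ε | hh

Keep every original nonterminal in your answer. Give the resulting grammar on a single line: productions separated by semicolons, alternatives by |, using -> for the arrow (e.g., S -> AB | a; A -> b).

Nullable set: {W}.
L -> WjW: W, W nullable, giving Wj | WjW | j | jW.
L -> jWS: W nullable, giving jS | jWS.
Drop W -> ε.
Unchanged (no nullable symbols): S -> LS; S -> h; L -> jh; W -> h; W -> hh; W -> jS.

S -> h | LS; L -> j | Wj | jS | jW | jh | WjW | jWS; W -> h | hh | jS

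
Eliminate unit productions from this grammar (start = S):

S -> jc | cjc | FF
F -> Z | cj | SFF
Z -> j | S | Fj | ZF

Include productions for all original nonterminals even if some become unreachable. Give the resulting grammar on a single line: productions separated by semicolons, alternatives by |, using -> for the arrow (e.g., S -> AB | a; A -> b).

S -> FF | jc | cjc; F -> j | FF | Fj | ZF | cj | jc | SFF | cjc; Z -> j | FF | Fj | ZF | jc | cjc

Unit productions: F->Z, Z->S.
Unit pairs (A ⇒* B via units): (F,S), (F,Z), (Z,S).
S: inherits non-unit rules of {S} → FF | cjc | jc.
F: inherits non-unit rules of {F, S, Z} → FF | Fj | SFF | ZF | cj | cjc | j | jc.
Z: inherits non-unit rules of {S, Z} → FF | Fj | ZF | cjc | j | jc.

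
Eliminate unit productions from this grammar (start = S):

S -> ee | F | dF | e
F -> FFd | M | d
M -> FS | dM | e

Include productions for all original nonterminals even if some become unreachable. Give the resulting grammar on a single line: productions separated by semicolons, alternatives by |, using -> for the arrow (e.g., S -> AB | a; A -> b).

S -> d | e | FS | dF | dM | ee | FFd; F -> d | e | FS | dM | FFd; M -> e | FS | dM

Unit productions: F->M, S->F.
Unit pairs (A ⇒* B via units): (F,M), (S,F), (S,M).
S: inherits non-unit rules of {F, M, S} → FFd | FS | d | dF | dM | e | ee.
F: inherits non-unit rules of {F, M} → FFd | FS | d | dM | e.
M: inherits non-unit rules of {M} → FS | dM | e.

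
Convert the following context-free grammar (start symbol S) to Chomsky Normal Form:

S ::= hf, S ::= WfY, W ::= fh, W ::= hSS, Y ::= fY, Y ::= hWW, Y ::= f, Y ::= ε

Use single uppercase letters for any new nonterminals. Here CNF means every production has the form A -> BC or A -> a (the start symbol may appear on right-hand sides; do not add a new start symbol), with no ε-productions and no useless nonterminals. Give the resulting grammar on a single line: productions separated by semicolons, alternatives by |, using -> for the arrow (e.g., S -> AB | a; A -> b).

Nullable: {Y}; after ε-elimination: S -> Wf | hf | WfY; W -> fh | hSS; Y -> f | fY | hWW.
No unit productions to eliminate.
TERM: introduce A -> f, B -> h and substitute in every rule of length ≥2.
BIN: S -> WAY becomes S -> WC, C -> AY; W -> BSS becomes W -> BD, D -> SS; Y -> BWW becomes Y -> BE, E -> WW.

S -> BA | WA | WC; A -> f; B -> h; C -> AY; D -> SS; E -> WW; W -> AB | BD; Y -> f | AY | BE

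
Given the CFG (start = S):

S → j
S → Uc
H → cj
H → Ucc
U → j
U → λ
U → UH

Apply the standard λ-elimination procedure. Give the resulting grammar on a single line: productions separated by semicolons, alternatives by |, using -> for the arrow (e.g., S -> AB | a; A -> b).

Nullable set: {U}.
S -> Uc: U nullable, giving Uc | c.
H -> Ucc: U nullable, giving Ucc | cc.
Drop U -> λ.
U -> UH: U nullable, giving H | UH.
Unchanged (no nullable symbols): S -> j; H -> cj; U -> j.

S -> c | j | Uc; H -> cc | cj | Ucc; U -> H | j | UH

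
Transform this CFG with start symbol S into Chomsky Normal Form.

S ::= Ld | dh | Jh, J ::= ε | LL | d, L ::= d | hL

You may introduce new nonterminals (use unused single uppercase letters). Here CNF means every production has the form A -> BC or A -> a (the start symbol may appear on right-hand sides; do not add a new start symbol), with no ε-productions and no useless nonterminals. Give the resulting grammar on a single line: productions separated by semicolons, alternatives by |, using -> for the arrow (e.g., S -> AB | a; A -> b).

S -> h | BA | JA | LB; A -> h; B -> d; J -> d | LL; L -> d | AL

Nullable: {J}; after ε-elimination: S -> h | Jh | Ld | dh; J -> d | LL; L -> d | hL.
No unit productions to eliminate.
TERM: introduce B -> d, A -> h and substitute in every rule of length ≥2.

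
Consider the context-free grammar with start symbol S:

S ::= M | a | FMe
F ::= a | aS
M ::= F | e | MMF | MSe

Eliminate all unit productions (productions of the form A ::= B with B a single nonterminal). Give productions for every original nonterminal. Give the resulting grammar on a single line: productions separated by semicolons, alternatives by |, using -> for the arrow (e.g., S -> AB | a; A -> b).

S -> a | e | aS | FMe | MMF | MSe; F -> a | aS; M -> a | e | aS | MMF | MSe

Unit productions: M->F, S->M.
Unit pairs (A ⇒* B via units): (M,F), (S,F), (S,M).
S: inherits non-unit rules of {F, M, S} → FMe | MMF | MSe | a | aS | e.
F: inherits non-unit rules of {F} → a | aS.
M: inherits non-unit rules of {F, M} → MMF | MSe | a | aS | e.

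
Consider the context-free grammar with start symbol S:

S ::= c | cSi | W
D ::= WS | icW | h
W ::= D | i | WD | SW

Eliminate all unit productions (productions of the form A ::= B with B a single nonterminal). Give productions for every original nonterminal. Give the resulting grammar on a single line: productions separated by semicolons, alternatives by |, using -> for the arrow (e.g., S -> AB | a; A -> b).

Unit productions: S->W, W->D.
Unit pairs (A ⇒* B via units): (S,D), (S,W), (W,D).
S: inherits non-unit rules of {D, S, W} → SW | WD | WS | c | cSi | h | i | icW.
D: inherits non-unit rules of {D} → WS | h | icW.
W: inherits non-unit rules of {D, W} → SW | WD | WS | h | i | icW.

S -> c | h | i | SW | WD | WS | cSi | icW; D -> h | WS | icW; W -> h | i | SW | WD | WS | icW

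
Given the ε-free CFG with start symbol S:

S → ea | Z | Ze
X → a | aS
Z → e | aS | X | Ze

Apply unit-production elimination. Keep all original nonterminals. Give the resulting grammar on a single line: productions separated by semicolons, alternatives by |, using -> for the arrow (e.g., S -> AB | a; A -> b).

Unit productions: S->Z, Z->X.
Unit pairs (A ⇒* B via units): (S,X), (S,Z), (Z,X).
S: inherits non-unit rules of {S, X, Z} → Ze | a | aS | e | ea.
X: inherits non-unit rules of {X} → a | aS.
Z: inherits non-unit rules of {X, Z} → Ze | a | aS | e.

S -> a | e | Ze | aS | ea; X -> a | aS; Z -> a | e | Ze | aS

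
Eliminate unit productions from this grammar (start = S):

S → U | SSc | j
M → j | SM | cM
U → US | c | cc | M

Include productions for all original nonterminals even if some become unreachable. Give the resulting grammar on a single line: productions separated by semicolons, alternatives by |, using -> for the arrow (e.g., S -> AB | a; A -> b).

S -> c | j | SM | US | cM | cc | SSc; M -> j | SM | cM; U -> c | j | SM | US | cM | cc

Unit productions: S->U, U->M.
Unit pairs (A ⇒* B via units): (S,M), (S,U), (U,M).
S: inherits non-unit rules of {M, S, U} → SM | SSc | US | c | cM | cc | j.
M: inherits non-unit rules of {M} → SM | cM | j.
U: inherits non-unit rules of {M, U} → SM | US | c | cM | cc | j.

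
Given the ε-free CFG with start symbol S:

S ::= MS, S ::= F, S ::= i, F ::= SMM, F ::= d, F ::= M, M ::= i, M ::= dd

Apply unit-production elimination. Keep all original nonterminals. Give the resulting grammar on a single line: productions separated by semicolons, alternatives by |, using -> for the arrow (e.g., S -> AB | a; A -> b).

S -> d | i | MS | dd | SMM; F -> d | i | dd | SMM; M -> i | dd

Unit productions: F->M, S->F.
Unit pairs (A ⇒* B via units): (F,M), (S,F), (S,M).
S: inherits non-unit rules of {F, M, S} → MS | SMM | d | dd | i.
F: inherits non-unit rules of {F, M} → SMM | d | dd | i.
M: inherits non-unit rules of {M} → dd | i.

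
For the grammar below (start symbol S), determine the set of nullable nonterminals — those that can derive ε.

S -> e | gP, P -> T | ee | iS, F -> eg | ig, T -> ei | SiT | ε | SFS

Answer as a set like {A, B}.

{P, T}

Directly nullable (have an ε-rule): {T}.
P is nullable via P -> T (every symbol on the right is already known nullable).
Not nullable: F, S — each has a terminal in every rule's right-hand side or depends on a non-nullable symbol.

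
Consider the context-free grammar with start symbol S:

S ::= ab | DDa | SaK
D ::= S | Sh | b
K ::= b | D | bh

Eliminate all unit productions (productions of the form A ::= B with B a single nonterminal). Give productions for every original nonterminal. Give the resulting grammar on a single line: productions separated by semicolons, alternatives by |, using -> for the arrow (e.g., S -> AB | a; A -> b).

Unit productions: D->S, K->D.
Unit pairs (A ⇒* B via units): (D,S), (K,D), (K,S).
S: inherits non-unit rules of {S} → DDa | SaK | ab.
D: inherits non-unit rules of {D, S} → DDa | SaK | Sh | ab | b.
K: inherits non-unit rules of {D, K, S} → DDa | SaK | Sh | ab | b | bh.

S -> ab | DDa | SaK; D -> b | Sh | ab | DDa | SaK; K -> b | Sh | ab | bh | DDa | SaK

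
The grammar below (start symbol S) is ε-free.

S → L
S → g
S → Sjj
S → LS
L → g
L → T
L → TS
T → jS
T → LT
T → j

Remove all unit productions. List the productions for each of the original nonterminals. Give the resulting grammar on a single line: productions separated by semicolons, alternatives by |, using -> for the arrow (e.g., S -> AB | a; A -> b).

Unit productions: L->T, S->L.
Unit pairs (A ⇒* B via units): (L,T), (S,L), (S,T).
S: inherits non-unit rules of {L, S, T} → LS | LT | Sjj | TS | g | j | jS.
L: inherits non-unit rules of {L, T} → LT | TS | g | j | jS.
T: inherits non-unit rules of {T} → LT | j | jS.

S -> g | j | LS | LT | TS | jS | Sjj; L -> g | j | LT | TS | jS; T -> j | LT | jS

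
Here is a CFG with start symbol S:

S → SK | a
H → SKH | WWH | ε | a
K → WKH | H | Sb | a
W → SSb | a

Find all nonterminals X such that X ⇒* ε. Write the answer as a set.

{H, K}

Directly nullable (have an ε-rule): {H}.
K is nullable via K -> H (every symbol on the right is already known nullable).
Not nullable: S, W — each has a terminal in every rule's right-hand side or depends on a non-nullable symbol.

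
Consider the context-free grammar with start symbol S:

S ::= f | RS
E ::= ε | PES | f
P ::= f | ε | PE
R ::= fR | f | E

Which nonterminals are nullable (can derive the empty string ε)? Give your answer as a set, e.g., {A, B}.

Directly nullable (have an ε-rule): {E, P}.
R is nullable via R -> E (every symbol on the right is already known nullable).
Not nullable: S — each has a terminal in every rule's right-hand side or depends on a non-nullable symbol.

{E, P, R}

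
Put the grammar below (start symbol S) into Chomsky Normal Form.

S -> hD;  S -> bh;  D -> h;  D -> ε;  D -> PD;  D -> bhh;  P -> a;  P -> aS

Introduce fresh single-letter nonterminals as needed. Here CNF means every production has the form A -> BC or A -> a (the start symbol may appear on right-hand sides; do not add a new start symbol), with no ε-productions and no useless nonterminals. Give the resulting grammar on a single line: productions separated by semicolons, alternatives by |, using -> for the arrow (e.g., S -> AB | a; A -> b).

Nullable: {D}; after ε-elimination: S -> h | bh | hD; D -> P | h | PD | bhh; P -> a | aS.
After unit-elimination: S -> h | bh | hD; D -> a | h | PD | aS | bhh; P -> a | aS.
TERM: introduce A -> a, B -> b, C -> h and substitute in every rule of length ≥2.
BIN: D -> BCC becomes D -> BE, E -> CC.

S -> h | BC | CD; A -> a; B -> b; C -> h; D -> a | h | AS | BE | PD; E -> CC; P -> a | AS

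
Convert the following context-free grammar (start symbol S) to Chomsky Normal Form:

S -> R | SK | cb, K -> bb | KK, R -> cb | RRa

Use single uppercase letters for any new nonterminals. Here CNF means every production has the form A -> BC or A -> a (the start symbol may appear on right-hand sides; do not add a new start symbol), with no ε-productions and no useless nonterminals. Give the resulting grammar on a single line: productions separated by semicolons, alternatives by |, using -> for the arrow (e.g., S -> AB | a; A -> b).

No ε-productions.
After unit-elimination: S -> SK | cb | RRa; K -> KK | bb; R -> cb | RRa.
TERM: introduce B -> a, A -> b, C -> c and substitute in every rule of length ≥2.
BIN: R -> RRB becomes R -> RD, D -> RB; S -> RRB becomes S -> RE, E -> RB.

S -> CA | RE | SK; A -> b; B -> a; C -> c; D -> RB; E -> RB; K -> AA | KK; R -> CA | RD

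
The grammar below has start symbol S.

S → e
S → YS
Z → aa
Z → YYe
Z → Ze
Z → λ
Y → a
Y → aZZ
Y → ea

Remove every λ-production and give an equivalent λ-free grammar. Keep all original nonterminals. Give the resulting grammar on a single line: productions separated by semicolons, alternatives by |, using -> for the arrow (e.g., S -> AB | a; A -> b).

Nullable set: {Z}.
Y -> aZZ: Z, Z nullable, giving a | aZ | aZZ.
Drop Z -> λ.
Z -> Ze: Z nullable, giving Ze | e.
Unchanged (no nullable symbols): S -> YS; S -> e; Y -> a; Y -> ea; Z -> YYe; Z -> aa.

S -> e | YS; Y -> a | aZ | ea | aZZ; Z -> e | Ze | aa | YYe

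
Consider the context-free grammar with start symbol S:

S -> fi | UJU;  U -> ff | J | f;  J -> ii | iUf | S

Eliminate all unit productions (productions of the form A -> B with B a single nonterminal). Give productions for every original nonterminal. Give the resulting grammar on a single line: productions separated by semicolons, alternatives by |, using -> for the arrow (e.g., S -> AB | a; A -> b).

Unit productions: J->S, U->J.
Unit pairs (A ⇒* B via units): (J,S), (U,J), (U,S).
S: inherits non-unit rules of {S} → UJU | fi.
J: inherits non-unit rules of {J, S} → UJU | fi | iUf | ii.
U: inherits non-unit rules of {J, S, U} → UJU | f | ff | fi | iUf | ii.

S -> fi | UJU; J -> fi | ii | UJU | iUf; U -> f | ff | fi | ii | UJU | iUf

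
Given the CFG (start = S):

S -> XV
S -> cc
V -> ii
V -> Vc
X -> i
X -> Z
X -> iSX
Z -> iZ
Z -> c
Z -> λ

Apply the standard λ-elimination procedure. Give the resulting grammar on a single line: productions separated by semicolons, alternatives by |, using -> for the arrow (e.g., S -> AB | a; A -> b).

Nullable set: {X, Z}.
S -> XV: X nullable, giving V | XV.
X -> Z: Z nullable, giving Z.
X -> iSX: X nullable, giving iS | iSX.
Drop Z -> λ.
Z -> iZ: Z nullable, giving i | iZ.
Unchanged (no nullable symbols): S -> cc; V -> Vc; V -> ii; X -> i; Z -> c.

S -> V | XV | cc; V -> Vc | ii; X -> Z | i | iS | iSX; Z -> c | i | iZ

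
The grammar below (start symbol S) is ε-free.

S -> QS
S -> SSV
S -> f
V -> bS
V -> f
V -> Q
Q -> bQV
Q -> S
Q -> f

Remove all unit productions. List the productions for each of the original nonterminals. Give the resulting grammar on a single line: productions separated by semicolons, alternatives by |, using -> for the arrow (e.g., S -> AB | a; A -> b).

Unit productions: Q->S, V->Q.
Unit pairs (A ⇒* B via units): (Q,S), (V,Q), (V,S).
S: inherits non-unit rules of {S} → QS | SSV | f.
Q: inherits non-unit rules of {Q, S} → QS | SSV | bQV | f.
V: inherits non-unit rules of {Q, S, V} → QS | SSV | bQV | bS | f.

S -> f | QS | SSV; Q -> f | QS | SSV | bQV; V -> f | QS | bS | SSV | bQV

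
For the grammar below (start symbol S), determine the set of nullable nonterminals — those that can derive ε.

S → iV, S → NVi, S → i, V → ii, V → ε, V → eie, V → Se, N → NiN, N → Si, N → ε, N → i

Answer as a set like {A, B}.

{N, V}

Directly nullable (have an ε-rule): {N, V}.
Not nullable: S — each has a terminal in every rule's right-hand side or depends on a non-nullable symbol.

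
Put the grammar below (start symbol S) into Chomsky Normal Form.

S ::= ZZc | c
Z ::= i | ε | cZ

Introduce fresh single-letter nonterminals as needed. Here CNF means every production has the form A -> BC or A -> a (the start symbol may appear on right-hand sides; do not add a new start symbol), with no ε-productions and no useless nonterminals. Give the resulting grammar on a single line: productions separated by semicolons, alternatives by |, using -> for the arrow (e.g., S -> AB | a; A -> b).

Nullable: {Z}; after ε-elimination: S -> c | Zc | ZZc; Z -> c | i | cZ.
No unit productions to eliminate.
TERM: introduce A -> c and substitute in every rule of length ≥2.
BIN: S -> ZZA becomes S -> ZB, B -> ZA.

S -> c | ZA | ZB; A -> c; B -> ZA; Z -> c | i | AZ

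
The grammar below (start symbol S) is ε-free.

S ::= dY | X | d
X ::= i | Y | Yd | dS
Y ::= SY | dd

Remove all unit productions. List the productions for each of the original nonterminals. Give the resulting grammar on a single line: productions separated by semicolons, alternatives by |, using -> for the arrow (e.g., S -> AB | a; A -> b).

S -> d | i | SY | Yd | dS | dY | dd; X -> i | SY | Yd | dS | dd; Y -> SY | dd

Unit productions: S->X, X->Y.
Unit pairs (A ⇒* B via units): (S,X), (S,Y), (X,Y).
S: inherits non-unit rules of {S, X, Y} → SY | Yd | d | dS | dY | dd | i.
X: inherits non-unit rules of {X, Y} → SY | Yd | dS | dd | i.
Y: inherits non-unit rules of {Y} → SY | dd.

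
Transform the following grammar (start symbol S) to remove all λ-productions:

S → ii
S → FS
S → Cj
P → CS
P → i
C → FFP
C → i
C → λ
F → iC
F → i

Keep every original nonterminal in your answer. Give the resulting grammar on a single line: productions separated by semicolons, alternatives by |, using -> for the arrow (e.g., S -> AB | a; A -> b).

Nullable set: {C}.
S -> Cj: C nullable, giving Cj | j.
Drop C -> λ.
F -> iC: C nullable, giving i | iC.
P -> CS: C nullable, giving CS | S.
Unchanged (no nullable symbols): S -> FS; S -> ii; C -> FFP; C -> i; F -> i; P -> i.

S -> j | Cj | FS | ii; C -> i | FFP; F -> i | iC; P -> S | i | CS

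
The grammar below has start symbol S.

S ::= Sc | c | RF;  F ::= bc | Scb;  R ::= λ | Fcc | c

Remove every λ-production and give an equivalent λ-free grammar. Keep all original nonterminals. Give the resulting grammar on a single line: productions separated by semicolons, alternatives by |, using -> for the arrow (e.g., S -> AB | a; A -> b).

S -> F | c | RF | Sc; F -> bc | Scb; R -> c | Fcc

Nullable set: {R}.
S -> RF: R nullable, giving F | RF.
Drop R -> λ.
Unchanged (no nullable symbols): S -> Sc; S -> c; F -> Scb; F -> bc; R -> Fcc; R -> c.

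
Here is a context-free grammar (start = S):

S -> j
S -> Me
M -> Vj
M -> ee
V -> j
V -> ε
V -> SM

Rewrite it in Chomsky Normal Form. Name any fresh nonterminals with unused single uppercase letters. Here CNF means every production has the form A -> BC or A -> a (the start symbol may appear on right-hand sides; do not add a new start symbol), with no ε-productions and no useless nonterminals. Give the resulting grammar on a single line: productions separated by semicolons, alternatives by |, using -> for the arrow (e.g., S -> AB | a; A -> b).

Nullable: {V}; after ε-elimination: S -> j | Me; M -> j | Vj | ee; V -> j | SM.
No unit productions to eliminate.
TERM: introduce B -> e, A -> j and substitute in every rule of length ≥2.

S -> j | MB; A -> j; B -> e; M -> j | BB | VA; V -> j | SM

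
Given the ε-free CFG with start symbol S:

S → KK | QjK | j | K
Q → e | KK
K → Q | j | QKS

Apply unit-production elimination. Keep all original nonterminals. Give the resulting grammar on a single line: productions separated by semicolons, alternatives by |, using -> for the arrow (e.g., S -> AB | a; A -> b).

Unit productions: K->Q, S->K.
Unit pairs (A ⇒* B via units): (K,Q), (S,K), (S,Q).
S: inherits non-unit rules of {K, Q, S} → KK | QKS | QjK | e | j.
K: inherits non-unit rules of {K, Q} → KK | QKS | e | j.
Q: inherits non-unit rules of {Q} → KK | e.

S -> e | j | KK | QKS | QjK; K -> e | j | KK | QKS; Q -> e | KK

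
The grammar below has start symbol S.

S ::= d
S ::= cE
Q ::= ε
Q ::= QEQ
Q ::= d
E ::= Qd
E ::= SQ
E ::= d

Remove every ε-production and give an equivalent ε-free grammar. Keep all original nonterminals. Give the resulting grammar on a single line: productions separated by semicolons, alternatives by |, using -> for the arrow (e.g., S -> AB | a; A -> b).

Nullable set: {Q}.
E -> Qd: Q nullable, giving Qd | d.
E -> SQ: Q nullable, giving S | SQ.
Drop Q -> ε.
Q -> QEQ: Q, Q nullable, giving E | EQ | QE | QEQ.
Unchanged (no nullable symbols): S -> cE; S -> d; E -> d; Q -> d.

S -> d | cE; E -> S | d | Qd | SQ; Q -> E | d | EQ | QE | QEQ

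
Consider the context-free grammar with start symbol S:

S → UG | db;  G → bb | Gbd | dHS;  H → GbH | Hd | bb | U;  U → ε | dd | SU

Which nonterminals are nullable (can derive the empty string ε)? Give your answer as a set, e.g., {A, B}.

Directly nullable (have an ε-rule): {U}.
H is nullable via H -> U (every symbol on the right is already known nullable).
Not nullable: G, S — each has a terminal in every rule's right-hand side or depends on a non-nullable symbol.

{H, U}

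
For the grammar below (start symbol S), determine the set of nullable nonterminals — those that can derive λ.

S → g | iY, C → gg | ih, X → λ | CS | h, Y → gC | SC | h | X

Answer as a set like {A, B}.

Directly nullable (have an ε-rule): {X}.
Y is nullable via Y -> X (every symbol on the right is already known nullable).
Not nullable: C, S — each has a terminal in every rule's right-hand side or depends on a non-nullable symbol.

{X, Y}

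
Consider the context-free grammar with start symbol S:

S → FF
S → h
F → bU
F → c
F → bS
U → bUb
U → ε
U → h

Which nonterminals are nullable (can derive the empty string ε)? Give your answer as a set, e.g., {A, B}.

{U}

Directly nullable (have an ε-rule): {U}.
Not nullable: F, S — each has a terminal in every rule's right-hand side or depends on a non-nullable symbol.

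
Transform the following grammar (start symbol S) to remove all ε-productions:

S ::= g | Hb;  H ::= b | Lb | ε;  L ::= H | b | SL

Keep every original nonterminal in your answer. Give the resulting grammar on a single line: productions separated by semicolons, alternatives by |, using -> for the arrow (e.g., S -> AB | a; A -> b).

Nullable set: {H, L}.
S -> Hb: H nullable, giving Hb | b.
Drop H -> ε.
H -> Lb: L nullable, giving Lb | b.
L -> H: H nullable, giving H.
L -> SL: L nullable, giving S | SL.
Unchanged (no nullable symbols): S -> g; H -> b; L -> b.

S -> b | g | Hb; H -> b | Lb; L -> H | S | b | SL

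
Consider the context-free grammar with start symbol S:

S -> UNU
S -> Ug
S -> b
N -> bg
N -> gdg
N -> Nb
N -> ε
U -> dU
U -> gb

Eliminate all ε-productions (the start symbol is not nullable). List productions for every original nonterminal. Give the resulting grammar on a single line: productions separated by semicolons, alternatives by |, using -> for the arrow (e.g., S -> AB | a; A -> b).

S -> b | UU | Ug | UNU; N -> b | Nb | bg | gdg; U -> dU | gb

Nullable set: {N}.
S -> UNU: N nullable, giving UNU | UU.
Drop N -> ε.
N -> Nb: N nullable, giving Nb | b.
Unchanged (no nullable symbols): S -> Ug; S -> b; N -> bg; N -> gdg; U -> dU; U -> gb.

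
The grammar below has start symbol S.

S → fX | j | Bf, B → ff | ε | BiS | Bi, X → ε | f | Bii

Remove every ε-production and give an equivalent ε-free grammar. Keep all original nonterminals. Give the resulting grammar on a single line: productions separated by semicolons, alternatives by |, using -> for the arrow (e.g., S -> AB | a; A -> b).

S -> f | j | Bf | fX; B -> i | Bi | ff | iS | BiS; X -> f | ii | Bii

Nullable set: {B, X}.
S -> Bf: B nullable, giving Bf | f.
S -> fX: X nullable, giving f | fX.
Drop B -> ε.
B -> Bi: B nullable, giving Bi | i.
B -> BiS: B nullable, giving BiS | iS.
Drop X -> ε.
X -> Bii: B nullable, giving Bii | ii.
Unchanged (no nullable symbols): S -> j; B -> ff; X -> f.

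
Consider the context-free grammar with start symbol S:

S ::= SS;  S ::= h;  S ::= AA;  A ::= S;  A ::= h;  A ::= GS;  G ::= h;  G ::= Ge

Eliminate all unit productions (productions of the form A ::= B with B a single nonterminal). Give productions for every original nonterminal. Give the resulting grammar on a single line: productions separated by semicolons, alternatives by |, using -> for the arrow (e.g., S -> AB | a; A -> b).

Unit productions: A->S.
Unit pairs (A ⇒* B via units): (A,S).
S: inherits non-unit rules of {S} → AA | SS | h.
A: inherits non-unit rules of {A, S} → AA | GS | SS | h.
G: inherits non-unit rules of {G} → Ge | h.

S -> h | AA | SS; A -> h | AA | GS | SS; G -> h | Ge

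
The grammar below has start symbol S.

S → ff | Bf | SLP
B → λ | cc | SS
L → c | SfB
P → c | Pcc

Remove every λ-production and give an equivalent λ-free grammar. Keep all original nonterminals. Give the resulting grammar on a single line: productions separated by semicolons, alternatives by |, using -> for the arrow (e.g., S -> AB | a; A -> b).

Nullable set: {B}.
S -> Bf: B nullable, giving Bf | f.
Drop B -> λ.
L -> SfB: B nullable, giving Sf | SfB.
Unchanged (no nullable symbols): S -> SLP; S -> ff; B -> SS; B -> cc; L -> c; P -> Pcc; P -> c.

S -> f | Bf | ff | SLP; B -> SS | cc; L -> c | Sf | SfB; P -> c | Pcc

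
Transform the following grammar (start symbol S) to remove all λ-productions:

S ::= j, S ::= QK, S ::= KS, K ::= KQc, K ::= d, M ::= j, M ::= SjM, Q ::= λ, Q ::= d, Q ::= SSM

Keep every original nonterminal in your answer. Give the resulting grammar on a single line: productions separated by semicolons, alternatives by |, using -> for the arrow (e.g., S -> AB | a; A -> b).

Nullable set: {Q}.
S -> QK: Q nullable, giving K | QK.
K -> KQc: Q nullable, giving KQc | Kc.
Drop Q -> λ.
Unchanged (no nullable symbols): S -> KS; S -> j; K -> d; M -> SjM; M -> j; Q -> SSM; Q -> d.

S -> K | j | KS | QK; K -> d | Kc | KQc; M -> j | SjM; Q -> d | SSM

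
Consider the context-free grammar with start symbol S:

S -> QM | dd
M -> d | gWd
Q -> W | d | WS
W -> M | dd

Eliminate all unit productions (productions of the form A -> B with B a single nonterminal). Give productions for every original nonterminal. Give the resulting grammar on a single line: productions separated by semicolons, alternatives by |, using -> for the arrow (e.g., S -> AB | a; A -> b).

Unit productions: Q->W, W->M.
Unit pairs (A ⇒* B via units): (Q,M), (Q,W), (W,M).
S: inherits non-unit rules of {S} → QM | dd.
M: inherits non-unit rules of {M} → d | gWd.
Q: inherits non-unit rules of {M, Q, W} → WS | d | dd | gWd.
W: inherits non-unit rules of {M, W} → d | dd | gWd.

S -> QM | dd; M -> d | gWd; Q -> d | WS | dd | gWd; W -> d | dd | gWd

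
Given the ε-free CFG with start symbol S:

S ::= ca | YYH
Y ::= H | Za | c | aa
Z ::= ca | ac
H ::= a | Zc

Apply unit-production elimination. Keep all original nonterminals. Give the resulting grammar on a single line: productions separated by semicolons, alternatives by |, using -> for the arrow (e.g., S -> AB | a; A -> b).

Unit productions: Y->H.
Unit pairs (A ⇒* B via units): (Y,H).
S: inherits non-unit rules of {S} → YYH | ca.
H: inherits non-unit rules of {H} → Zc | a.
Y: inherits non-unit rules of {H, Y} → Za | Zc | a | aa | c.
Z: inherits non-unit rules of {Z} → ac | ca.

S -> ca | YYH; H -> a | Zc; Y -> a | c | Za | Zc | aa; Z -> ac | ca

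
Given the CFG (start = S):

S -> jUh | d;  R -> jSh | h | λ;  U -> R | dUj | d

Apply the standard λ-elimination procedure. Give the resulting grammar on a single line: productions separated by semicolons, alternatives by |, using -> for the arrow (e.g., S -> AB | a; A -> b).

S -> d | jh | jUh; R -> h | jSh; U -> R | d | dj | dUj

Nullable set: {R, U}.
S -> jUh: U nullable, giving jUh | jh.
Drop R -> λ.
U -> R: R nullable, giving R.
U -> dUj: U nullable, giving dUj | dj.
Unchanged (no nullable symbols): S -> d; R -> h; R -> jSh; U -> d.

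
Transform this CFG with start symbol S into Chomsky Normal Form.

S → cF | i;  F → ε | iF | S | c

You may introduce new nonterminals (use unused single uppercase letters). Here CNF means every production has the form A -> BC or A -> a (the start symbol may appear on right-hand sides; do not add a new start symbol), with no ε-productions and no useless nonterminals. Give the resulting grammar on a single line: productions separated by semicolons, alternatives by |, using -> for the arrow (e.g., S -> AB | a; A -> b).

Nullable: {F}; after ε-elimination: S -> c | i | cF; F -> S | c | i | iF.
After unit-elimination: S -> c | i | cF; F -> c | i | cF | iF.
TERM: introduce A -> c, B -> i and substitute in every rule of length ≥2.

S -> c | i | AF; A -> c; B -> i; F -> c | i | AF | BF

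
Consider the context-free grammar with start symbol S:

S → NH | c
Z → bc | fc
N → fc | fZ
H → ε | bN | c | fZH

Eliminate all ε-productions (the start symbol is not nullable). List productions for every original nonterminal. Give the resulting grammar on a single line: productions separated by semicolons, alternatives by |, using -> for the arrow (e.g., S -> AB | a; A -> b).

S -> N | c | NH; H -> c | bN | fZ | fZH; N -> fZ | fc; Z -> bc | fc

Nullable set: {H}.
S -> NH: H nullable, giving N | NH.
Drop H -> ε.
H -> fZH: H nullable, giving fZ | fZH.
Unchanged (no nullable symbols): S -> c; H -> bN; H -> c; N -> fZ; N -> fc; Z -> bc; Z -> fc.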